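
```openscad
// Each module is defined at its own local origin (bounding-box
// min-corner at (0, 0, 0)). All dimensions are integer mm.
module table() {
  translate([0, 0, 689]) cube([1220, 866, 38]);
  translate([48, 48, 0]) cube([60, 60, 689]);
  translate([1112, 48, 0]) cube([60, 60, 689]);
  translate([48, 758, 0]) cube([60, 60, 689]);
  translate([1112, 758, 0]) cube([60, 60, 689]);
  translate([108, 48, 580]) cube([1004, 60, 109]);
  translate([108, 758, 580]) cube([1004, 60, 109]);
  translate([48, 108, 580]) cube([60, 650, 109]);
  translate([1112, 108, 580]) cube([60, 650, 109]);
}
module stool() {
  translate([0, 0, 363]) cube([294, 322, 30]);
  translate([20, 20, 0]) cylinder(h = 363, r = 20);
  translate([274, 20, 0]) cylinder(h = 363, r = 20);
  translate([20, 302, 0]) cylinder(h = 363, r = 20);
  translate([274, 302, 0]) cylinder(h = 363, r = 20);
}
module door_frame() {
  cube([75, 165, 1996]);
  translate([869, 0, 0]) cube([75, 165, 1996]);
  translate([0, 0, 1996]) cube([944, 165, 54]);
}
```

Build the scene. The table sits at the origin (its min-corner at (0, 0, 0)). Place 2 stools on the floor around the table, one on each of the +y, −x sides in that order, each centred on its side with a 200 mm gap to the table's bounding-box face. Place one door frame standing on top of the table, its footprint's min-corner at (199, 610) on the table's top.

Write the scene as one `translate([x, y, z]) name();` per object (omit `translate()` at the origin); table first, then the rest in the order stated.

table();
translate([463, 1066, 0]) stool();
translate([-494, 272, 0]) stool();
translate([199, 610, 727]) door_frame();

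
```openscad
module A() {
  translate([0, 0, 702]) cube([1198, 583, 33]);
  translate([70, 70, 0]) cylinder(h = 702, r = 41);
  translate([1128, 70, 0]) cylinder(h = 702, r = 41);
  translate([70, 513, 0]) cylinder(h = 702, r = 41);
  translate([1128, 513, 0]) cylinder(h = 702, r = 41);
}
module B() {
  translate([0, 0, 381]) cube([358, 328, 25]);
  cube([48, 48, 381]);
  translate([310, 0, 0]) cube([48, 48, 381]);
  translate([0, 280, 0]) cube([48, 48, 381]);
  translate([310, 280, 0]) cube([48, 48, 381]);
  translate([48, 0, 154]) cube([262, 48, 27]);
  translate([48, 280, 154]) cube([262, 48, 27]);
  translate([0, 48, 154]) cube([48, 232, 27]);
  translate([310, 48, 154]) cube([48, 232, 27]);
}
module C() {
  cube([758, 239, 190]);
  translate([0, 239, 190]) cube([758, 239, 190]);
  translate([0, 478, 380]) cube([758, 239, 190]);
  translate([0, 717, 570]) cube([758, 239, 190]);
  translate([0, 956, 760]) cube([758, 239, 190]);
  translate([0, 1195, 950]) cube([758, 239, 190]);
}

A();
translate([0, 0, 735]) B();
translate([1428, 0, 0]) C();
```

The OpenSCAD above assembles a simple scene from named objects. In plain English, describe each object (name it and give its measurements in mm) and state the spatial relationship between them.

A is a table: top 1198 mm (x) × 583 mm (y), 33 mm thick, upper face at z = 735 mm, on four round legs of 82 mm diameter, each leg's bounding box inset 29 mm from the nearest pair of top edges, running from z = 0 to the bottom of the top.

B is a four-legged stool. The seat is 358×328 mm, 25 mm thick, top at z = 406 mm. It stands on four square legs, each 48×48 mm in cross-section, from z = 0 to the seat underside, each flush with a corner of the seat. Four stretchers, 48 mm wide and 27 mm tall, connect adjacent legs with their undersides at z = 154 mm, each running between the inner faces of the legs it joins and aligned with the legs' outer faces on the other axis.

C is a run of 6 identical solid stair steps. Each tread is 758×239 mm and each step block is 190 mm high. Step 1 rests on the floor; step k is offset from step 1 by (k−1)×239 mm in y and (k−1)×190 mm in z.

The stool is on top of the table. The staircase is on the floor beside the table on its +x side.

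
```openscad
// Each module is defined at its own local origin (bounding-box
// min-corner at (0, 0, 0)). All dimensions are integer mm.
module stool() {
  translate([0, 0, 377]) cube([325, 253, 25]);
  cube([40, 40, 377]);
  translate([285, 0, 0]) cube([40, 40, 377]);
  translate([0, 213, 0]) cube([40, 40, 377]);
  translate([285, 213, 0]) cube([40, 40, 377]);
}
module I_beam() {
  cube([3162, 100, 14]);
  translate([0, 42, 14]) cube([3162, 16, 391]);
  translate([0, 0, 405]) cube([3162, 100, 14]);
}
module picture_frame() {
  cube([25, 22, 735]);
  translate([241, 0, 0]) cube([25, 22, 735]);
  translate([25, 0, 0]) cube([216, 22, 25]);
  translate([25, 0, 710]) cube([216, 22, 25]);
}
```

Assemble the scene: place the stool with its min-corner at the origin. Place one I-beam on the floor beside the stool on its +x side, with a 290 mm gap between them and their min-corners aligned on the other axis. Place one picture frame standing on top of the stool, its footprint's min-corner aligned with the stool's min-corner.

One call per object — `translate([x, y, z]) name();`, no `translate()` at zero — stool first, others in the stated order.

stool();
translate([615, 0, 0]) I_beam();
translate([0, 0, 402]) picture_frame();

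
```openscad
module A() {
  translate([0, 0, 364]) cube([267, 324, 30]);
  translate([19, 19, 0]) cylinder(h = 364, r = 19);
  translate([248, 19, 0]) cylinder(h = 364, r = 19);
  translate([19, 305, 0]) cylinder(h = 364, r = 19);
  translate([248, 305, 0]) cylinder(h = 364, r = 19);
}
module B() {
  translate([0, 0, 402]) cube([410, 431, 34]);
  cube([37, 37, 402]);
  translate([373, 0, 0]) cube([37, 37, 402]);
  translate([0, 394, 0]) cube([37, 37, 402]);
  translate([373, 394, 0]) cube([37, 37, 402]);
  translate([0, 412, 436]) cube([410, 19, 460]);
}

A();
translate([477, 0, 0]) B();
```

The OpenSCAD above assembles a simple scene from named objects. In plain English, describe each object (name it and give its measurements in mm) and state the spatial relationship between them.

A is a four-legged stool. The seat is a 267×324×30 mm slab whose top surface is at z = 394 mm; four round legs, each 38 mm in diameter, run from the floor (z = 0) to the underside of the seat, each leg's axis is inset half a diameter from the nearest pair of seat edges (so the leg's bounding box is flush with the corner).

B is a chair: 410×431 mm seat, 34 mm thick, top at z = 436 mm, on four 37 mm square corner legs flush with the seat edges. A 19 mm thick backrest slab spans the full seat width, extending 460 mm above the seat top, its back face flush with the seat's +y edge.

The chair is on the floor beside the stool on its +x side.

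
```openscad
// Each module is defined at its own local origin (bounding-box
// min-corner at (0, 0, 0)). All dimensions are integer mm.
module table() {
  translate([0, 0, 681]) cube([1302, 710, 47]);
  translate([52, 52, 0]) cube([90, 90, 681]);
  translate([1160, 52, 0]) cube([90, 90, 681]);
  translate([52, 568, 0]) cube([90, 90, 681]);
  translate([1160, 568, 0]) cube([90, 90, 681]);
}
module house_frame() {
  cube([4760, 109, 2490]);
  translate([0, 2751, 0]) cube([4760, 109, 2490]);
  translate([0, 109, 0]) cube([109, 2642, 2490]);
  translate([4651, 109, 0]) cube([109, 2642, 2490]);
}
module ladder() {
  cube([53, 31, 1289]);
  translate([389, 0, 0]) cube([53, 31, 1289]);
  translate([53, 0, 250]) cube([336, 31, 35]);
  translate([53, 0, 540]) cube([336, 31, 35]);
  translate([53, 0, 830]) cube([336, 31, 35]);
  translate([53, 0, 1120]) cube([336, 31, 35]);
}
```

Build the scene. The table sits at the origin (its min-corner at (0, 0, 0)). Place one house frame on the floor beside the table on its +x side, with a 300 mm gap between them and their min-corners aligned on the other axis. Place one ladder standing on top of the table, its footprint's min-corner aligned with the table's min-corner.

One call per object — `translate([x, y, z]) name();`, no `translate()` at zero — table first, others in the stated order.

table();
translate([1602, 0, 0]) house_frame();
translate([0, 0, 728]) ladder();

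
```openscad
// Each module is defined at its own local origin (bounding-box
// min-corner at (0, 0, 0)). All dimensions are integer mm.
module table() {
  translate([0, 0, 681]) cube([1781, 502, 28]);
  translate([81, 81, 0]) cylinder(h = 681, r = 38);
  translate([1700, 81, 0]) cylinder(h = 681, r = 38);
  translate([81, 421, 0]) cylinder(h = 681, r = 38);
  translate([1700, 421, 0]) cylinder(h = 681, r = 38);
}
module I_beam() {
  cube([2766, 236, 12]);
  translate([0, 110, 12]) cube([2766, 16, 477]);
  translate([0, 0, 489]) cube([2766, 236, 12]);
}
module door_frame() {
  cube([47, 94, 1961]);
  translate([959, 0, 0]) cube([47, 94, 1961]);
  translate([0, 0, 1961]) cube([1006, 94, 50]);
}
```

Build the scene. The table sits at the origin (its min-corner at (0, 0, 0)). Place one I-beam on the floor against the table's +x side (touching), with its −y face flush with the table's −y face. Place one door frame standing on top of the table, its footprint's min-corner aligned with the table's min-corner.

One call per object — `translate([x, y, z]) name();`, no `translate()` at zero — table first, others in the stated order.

table();
translate([1781, 0, 0]) I_beam();
translate([0, 0, 709]) door_frame();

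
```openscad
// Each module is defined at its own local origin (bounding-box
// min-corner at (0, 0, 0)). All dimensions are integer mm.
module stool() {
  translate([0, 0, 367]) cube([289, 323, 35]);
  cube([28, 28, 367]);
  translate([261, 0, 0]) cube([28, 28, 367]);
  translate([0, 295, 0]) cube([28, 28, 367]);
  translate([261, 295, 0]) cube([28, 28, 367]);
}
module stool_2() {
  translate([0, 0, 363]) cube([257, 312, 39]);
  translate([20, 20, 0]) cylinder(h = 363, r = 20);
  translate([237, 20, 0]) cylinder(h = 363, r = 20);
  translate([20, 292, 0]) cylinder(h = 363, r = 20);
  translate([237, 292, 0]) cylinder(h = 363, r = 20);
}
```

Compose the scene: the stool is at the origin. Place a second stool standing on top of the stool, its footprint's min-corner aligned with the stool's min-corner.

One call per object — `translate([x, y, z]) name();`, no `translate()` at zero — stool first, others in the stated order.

stool();
translate([0, 0, 402]) stool_2();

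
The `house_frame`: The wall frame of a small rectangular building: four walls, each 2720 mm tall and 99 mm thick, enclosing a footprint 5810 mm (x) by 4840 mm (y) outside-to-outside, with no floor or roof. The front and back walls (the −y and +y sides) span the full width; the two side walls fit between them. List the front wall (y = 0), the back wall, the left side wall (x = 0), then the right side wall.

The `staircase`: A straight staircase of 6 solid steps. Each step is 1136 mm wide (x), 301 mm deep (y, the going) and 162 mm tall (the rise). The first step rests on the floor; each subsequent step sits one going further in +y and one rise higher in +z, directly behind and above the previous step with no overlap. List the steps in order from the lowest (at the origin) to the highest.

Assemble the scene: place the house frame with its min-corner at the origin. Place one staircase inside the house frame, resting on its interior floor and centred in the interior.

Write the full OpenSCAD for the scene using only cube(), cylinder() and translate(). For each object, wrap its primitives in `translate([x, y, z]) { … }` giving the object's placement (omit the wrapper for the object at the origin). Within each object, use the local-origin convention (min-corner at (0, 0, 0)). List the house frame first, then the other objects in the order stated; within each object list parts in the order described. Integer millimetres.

cube([5810, 99, 2720]);
translate([0, 4741, 0]) cube([5810, 99, 2720]);
translate([0, 99, 0]) cube([99, 4642, 2720]);
translate([5711, 99, 0]) cube([99, 4642, 2720]);
translate([2337, 1517, 0]) {
  cube([1136, 301, 162]);
  translate([0, 301, 162]) cube([1136, 301, 162]);
  translate([0, 602, 324]) cube([1136, 301, 162]);
  translate([0, 903, 486]) cube([1136, 301, 162]);
  translate([0, 1204, 648]) cube([1136, 301, 162]);
  translate([0, 1505, 810]) cube([1136, 301, 162]);
}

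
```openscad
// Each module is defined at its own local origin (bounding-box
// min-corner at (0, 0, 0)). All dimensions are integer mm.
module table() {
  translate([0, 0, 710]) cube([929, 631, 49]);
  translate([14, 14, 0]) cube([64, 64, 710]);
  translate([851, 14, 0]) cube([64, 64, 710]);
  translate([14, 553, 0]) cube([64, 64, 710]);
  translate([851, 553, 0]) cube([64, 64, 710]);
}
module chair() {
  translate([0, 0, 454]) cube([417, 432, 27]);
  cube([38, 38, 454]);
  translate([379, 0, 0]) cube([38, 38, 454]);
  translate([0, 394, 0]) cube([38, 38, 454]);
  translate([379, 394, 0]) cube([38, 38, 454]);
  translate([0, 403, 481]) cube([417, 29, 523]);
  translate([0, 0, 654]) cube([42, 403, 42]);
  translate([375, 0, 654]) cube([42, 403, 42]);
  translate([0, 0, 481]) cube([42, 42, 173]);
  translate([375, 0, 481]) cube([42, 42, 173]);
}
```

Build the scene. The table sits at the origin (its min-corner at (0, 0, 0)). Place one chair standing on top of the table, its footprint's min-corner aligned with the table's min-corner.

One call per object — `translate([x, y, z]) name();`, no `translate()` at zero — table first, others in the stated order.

table();
translate([0, 0, 759]) chair();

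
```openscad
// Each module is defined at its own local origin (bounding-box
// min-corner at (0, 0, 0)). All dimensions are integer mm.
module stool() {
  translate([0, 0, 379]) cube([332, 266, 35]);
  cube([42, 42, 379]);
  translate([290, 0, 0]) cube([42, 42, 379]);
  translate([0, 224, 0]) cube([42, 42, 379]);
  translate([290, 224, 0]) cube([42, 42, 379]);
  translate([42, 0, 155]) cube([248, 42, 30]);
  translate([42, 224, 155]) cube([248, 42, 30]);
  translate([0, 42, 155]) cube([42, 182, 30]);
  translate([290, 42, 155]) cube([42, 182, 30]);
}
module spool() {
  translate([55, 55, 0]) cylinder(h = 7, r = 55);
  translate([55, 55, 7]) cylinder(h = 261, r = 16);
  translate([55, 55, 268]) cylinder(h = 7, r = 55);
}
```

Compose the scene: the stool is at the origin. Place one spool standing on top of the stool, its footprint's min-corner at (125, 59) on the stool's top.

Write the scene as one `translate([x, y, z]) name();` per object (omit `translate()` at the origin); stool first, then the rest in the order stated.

stool();
translate([125, 59, 414]) spool();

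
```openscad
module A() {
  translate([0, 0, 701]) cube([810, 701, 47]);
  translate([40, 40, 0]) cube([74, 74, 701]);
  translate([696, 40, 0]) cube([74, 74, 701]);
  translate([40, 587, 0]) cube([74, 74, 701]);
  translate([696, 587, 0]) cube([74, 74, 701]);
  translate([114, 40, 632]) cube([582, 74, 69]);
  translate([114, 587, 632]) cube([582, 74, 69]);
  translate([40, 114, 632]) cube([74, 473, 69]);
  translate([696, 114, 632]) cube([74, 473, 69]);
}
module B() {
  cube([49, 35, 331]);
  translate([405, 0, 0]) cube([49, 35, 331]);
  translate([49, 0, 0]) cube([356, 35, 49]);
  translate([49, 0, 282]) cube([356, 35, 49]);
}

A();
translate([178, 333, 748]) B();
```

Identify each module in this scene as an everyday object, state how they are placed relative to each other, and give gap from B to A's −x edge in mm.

The picture frame's min-x is at 178; the table's min-x is 0; gap = 178 mm.

A is a table. B is a picture frame. The picture frame is on top of the table, centred. The gap from the picture frame to the table's −x edge is 178 mm.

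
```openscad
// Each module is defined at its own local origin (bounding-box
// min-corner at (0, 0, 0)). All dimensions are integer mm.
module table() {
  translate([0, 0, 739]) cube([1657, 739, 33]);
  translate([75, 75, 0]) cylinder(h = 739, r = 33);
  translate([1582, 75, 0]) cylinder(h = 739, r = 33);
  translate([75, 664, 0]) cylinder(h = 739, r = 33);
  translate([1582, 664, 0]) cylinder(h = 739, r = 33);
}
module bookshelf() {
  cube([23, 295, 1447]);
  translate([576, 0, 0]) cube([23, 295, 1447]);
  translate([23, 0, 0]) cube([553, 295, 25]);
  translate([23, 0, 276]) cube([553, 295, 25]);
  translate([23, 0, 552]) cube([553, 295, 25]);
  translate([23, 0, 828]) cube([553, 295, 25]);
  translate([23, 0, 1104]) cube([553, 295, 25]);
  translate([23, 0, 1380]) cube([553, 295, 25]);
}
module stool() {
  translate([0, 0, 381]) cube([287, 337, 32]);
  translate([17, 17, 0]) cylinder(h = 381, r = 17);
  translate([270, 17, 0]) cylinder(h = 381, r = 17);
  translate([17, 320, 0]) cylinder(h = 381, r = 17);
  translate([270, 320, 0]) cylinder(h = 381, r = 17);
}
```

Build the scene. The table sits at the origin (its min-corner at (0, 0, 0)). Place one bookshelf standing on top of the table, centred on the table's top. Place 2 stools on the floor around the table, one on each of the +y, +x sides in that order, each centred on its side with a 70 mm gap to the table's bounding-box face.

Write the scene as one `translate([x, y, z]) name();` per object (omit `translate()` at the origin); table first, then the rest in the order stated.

table();
translate([529, 222, 772]) bookshelf();
translate([685, 809, 0]) stool();
translate([1727, 201, 0]) stool();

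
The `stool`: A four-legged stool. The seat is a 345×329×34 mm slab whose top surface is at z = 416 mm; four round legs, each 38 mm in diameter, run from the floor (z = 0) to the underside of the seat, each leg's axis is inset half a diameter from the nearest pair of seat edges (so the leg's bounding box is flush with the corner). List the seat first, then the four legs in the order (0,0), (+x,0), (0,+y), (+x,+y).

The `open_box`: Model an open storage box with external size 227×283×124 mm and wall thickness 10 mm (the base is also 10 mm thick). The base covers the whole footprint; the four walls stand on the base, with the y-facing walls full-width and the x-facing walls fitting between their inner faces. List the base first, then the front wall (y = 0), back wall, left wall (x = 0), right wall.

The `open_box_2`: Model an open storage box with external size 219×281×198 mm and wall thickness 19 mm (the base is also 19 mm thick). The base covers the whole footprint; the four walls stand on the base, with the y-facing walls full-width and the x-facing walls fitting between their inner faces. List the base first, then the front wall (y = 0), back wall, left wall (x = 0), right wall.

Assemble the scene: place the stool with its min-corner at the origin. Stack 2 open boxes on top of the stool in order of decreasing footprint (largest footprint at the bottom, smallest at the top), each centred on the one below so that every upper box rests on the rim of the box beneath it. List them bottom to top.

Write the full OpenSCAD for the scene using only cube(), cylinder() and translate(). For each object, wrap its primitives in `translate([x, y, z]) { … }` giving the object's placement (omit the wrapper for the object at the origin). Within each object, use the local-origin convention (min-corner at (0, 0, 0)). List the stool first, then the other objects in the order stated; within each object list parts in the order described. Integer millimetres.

translate([0, 0, 382]) cube([345, 329, 34]);
translate([19, 19, 0]) cylinder(h = 382, r = 19);
translate([326, 19, 0]) cylinder(h = 382, r = 19);
translate([19, 310, 0]) cylinder(h = 382, r = 19);
translate([326, 310, 0]) cylinder(h = 382, r = 19);
translate([59, 23, 416]) {
  cube([227, 283, 10]);
  translate([0, 0, 10]) cube([227, 10, 114]);
  translate([0, 273, 10]) cube([227, 10, 114]);
  translate([0, 10, 10]) cube([10, 263, 114]);
  translate([217, 10, 10]) cube([10, 263, 114]);
}
translate([63, 24, 540]) {
  cube([219, 281, 19]);
  translate([0, 0, 19]) cube([219, 19, 179]);
  translate([0, 262, 19]) cube([219, 19, 179]);
  translate([0, 19, 19]) cube([19, 243, 179]);
  translate([200, 19, 19]) cube([19, 243, 179]);
}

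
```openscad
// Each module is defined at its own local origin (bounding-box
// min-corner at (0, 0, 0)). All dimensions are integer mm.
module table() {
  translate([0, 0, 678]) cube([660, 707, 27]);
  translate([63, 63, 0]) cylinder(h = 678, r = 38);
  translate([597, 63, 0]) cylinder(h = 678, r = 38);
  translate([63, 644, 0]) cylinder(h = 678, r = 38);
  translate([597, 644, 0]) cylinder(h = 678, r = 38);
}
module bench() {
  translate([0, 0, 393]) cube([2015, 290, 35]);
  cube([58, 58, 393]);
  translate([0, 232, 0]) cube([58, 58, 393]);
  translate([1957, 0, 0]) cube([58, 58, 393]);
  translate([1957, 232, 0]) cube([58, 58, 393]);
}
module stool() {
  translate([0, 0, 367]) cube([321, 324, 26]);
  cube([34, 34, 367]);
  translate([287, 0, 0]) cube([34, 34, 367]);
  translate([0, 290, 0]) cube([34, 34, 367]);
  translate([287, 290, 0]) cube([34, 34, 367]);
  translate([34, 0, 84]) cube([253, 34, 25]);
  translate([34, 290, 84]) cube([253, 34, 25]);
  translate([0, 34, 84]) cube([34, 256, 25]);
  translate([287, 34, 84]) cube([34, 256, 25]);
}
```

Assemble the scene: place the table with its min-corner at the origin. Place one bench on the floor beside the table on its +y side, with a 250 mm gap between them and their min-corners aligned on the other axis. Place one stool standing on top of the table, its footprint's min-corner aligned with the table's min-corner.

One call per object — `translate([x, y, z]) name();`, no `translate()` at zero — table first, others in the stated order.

table();
translate([0, 957, 0]) bench();
translate([0, 0, 705]) stool();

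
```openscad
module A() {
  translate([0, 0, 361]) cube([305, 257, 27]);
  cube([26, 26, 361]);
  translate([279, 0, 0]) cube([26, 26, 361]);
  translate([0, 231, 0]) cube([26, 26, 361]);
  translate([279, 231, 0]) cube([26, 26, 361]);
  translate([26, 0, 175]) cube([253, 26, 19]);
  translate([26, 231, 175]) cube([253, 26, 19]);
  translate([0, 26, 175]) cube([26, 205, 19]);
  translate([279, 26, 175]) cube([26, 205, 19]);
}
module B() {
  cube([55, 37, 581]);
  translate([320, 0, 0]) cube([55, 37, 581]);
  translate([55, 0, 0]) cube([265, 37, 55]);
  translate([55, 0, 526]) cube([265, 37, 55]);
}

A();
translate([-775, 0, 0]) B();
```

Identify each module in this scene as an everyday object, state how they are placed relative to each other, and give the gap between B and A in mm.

The picture frame's nearest face is 400 mm from the stool's −x face.

A is a stool. B is a picture frame. The picture frame is on the floor beside the stool on its −x side. The gap between the picture frame and the stool is 400 mm.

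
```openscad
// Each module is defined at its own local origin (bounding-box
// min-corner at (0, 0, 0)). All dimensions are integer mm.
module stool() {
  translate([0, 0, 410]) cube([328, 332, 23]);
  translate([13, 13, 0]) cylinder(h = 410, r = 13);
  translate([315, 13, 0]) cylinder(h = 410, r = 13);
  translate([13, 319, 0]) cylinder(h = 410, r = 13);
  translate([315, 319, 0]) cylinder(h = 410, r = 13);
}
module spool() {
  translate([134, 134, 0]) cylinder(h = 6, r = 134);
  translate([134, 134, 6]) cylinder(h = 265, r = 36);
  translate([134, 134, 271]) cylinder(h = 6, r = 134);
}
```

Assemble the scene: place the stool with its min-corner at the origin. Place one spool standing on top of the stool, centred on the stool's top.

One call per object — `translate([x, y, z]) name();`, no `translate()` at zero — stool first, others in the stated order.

stool();
translate([30, 32, 433]) spool();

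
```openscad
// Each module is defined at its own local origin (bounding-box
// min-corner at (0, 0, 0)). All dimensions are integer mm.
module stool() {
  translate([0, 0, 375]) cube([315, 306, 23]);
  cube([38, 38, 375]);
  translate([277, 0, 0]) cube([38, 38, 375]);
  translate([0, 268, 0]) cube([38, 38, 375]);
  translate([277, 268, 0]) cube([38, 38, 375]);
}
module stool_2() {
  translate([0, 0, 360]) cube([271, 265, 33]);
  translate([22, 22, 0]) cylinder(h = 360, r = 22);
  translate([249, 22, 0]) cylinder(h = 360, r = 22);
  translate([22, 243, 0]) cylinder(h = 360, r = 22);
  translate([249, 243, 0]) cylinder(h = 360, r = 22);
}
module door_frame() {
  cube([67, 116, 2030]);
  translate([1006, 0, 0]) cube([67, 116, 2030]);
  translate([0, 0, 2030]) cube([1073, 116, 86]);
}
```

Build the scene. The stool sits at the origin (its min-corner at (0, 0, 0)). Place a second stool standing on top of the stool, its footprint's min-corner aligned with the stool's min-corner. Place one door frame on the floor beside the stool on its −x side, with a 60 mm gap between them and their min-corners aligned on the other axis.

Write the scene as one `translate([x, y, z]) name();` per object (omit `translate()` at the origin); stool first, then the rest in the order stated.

stool();
translate([0, 0, 398]) stool_2();
translate([-1133, 0, 0]) door_frame();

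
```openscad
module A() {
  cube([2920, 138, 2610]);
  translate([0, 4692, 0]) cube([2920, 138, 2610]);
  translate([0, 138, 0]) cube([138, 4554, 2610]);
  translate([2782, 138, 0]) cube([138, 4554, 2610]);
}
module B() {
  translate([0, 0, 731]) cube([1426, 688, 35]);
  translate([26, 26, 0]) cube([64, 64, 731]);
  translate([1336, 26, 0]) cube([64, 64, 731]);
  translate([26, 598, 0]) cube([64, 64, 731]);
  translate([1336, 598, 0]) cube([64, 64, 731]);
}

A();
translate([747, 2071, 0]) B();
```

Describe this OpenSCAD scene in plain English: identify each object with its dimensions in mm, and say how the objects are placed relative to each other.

A is a box-shaped house frame (walls only): outside footprint 2920×4830 mm, wall height 2610 mm, wall thickness 138 mm. The two y-facing walls run the full x-width; the two x-facing walls fit between the inner faces of the y-facing walls.

B is a table with a 1426×688 mm rectangular top, 35 mm thick, top surface at z = 766 mm, supported by four 64×64 mm square legs, each inset 26 mm from the nearest pair of top edges, running from the floor.

The table sits inside the house frame, centred.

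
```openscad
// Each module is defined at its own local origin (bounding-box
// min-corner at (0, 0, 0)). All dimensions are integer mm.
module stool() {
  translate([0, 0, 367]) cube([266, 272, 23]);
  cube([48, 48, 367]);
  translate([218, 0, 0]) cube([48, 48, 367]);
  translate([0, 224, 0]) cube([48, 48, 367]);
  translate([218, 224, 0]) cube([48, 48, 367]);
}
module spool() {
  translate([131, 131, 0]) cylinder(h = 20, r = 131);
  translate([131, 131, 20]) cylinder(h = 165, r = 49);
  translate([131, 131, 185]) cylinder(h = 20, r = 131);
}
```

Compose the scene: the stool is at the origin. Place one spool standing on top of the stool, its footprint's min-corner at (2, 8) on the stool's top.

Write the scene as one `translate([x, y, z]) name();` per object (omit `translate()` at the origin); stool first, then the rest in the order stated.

stool();
translate([2, 8, 390]) spool();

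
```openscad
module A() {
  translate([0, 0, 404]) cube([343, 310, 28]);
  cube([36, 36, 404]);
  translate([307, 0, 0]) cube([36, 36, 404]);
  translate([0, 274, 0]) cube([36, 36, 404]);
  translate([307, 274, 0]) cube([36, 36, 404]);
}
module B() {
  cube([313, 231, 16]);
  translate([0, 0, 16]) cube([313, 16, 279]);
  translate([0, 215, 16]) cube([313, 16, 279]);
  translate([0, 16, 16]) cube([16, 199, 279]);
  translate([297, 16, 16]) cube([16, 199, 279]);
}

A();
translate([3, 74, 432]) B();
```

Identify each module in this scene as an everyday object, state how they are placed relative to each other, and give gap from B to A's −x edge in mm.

A is a stool. B is an open box. The open box is on top of the stool. The gap from the open box to the stool's −x edge is 3 mm.

The open box's min-x is at 3; the stool's min-x is 0; gap = 3 mm.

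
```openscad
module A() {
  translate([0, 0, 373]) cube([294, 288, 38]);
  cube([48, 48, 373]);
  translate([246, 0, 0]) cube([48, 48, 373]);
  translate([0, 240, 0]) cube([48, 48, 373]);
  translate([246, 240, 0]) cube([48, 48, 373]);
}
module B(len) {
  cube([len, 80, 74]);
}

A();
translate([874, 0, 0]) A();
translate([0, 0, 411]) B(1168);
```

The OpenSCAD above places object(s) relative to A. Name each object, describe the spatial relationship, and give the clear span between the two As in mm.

A is a stool. B is a beam. A beam spans the tops of two stools. The clear span between the two stools is 580 mm.

Second stool starts at x = 874; first ends at x = 294; clear span = 874 − 294 = 580 mm.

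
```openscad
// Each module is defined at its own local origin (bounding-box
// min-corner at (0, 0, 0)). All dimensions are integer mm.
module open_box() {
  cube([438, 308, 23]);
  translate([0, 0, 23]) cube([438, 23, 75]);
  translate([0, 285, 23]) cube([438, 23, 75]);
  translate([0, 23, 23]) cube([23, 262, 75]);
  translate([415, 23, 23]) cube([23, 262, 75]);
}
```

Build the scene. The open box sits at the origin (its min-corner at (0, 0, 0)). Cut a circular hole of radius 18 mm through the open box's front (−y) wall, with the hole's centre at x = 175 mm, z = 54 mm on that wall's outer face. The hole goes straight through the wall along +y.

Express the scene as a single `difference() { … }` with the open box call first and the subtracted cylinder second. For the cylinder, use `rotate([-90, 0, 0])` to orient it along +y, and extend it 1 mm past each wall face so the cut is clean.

difference() {
  open_box();
  translate([175, -1, 54]) rotate([-90, 0, 0]) cylinder(h = 25, r = 18);
}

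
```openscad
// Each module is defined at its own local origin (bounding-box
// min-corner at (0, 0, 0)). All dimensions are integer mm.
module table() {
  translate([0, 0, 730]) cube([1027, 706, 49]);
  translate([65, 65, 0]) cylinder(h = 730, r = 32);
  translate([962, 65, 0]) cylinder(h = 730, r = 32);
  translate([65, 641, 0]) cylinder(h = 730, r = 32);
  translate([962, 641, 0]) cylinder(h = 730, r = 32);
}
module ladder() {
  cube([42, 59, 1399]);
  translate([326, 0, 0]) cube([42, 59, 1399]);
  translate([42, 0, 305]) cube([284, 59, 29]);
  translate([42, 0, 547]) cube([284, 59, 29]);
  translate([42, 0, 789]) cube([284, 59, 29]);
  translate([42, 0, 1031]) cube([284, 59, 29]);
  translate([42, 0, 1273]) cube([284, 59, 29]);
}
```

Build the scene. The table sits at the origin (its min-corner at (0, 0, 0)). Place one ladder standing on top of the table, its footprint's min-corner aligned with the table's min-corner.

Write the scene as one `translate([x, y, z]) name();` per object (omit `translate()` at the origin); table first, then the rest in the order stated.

table();
translate([0, 0, 779]) ladder();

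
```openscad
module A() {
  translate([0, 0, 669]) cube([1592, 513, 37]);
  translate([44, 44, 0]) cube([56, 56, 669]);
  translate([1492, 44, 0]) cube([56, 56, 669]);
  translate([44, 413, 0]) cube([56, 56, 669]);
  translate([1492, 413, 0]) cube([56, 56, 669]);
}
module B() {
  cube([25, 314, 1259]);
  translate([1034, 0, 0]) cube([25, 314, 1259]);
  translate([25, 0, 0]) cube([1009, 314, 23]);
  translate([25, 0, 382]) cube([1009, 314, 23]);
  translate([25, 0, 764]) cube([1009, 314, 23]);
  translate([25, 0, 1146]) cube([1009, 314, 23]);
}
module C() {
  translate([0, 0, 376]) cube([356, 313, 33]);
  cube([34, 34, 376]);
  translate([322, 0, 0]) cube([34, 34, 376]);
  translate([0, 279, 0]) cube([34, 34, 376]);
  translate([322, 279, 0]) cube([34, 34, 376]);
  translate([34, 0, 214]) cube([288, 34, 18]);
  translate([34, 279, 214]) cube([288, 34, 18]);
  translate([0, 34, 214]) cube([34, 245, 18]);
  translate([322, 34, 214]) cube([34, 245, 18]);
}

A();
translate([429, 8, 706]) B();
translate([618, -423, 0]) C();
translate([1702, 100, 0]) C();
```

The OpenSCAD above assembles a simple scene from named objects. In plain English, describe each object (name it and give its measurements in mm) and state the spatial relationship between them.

A is a rectangular dining table. The top is 1592×513×37 mm with its upper surface at z = 706 mm. It stands on four 56×56 mm square legs, each inset 44 mm from the nearest pair of top edges, running from the floor to the underside of the top.

B is an open bookshelf. Two side panels, each 25 mm thick, 314 mm deep and 1259 mm tall, stand 1059 mm apart (outside-to-outside). Between them sit 4 shelves, each 23 mm thick and 314 mm deep, spanning the full gap between the sides. The bottom shelf rests on the floor (its underside at z = 0) and the clear gap between one shelf's top and the next shelf's underside is 359 mm.

C is a four-legged stool. The seat is a 356×313×33 mm slab whose top surface is at z = 409 mm; four square legs, each 34×34 mm in cross-section, run from the floor (z = 0) to the underside of the seat, each flush with a corner of the seat. Four stretchers, 34 mm wide and 18 mm tall, connect adjacent legs with their undersides at z = 214 mm, each running between the inner faces of the legs it joins and aligned with the legs' outer faces on the other axis.

The bookshelf is on top of the table. Two stools sit around the table at the −y, +x sides.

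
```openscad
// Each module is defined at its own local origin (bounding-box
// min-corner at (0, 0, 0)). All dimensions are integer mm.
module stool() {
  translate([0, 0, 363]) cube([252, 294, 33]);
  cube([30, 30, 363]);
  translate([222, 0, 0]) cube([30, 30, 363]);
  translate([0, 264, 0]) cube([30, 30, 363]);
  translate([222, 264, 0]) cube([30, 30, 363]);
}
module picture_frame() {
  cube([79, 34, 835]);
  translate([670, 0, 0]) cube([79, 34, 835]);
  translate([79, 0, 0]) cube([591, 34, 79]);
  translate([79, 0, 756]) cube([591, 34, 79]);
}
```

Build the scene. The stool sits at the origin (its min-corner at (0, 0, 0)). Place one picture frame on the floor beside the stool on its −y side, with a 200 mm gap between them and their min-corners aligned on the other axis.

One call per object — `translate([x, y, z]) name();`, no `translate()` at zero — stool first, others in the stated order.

stool();
translate([0, -234, 0]) picture_frame();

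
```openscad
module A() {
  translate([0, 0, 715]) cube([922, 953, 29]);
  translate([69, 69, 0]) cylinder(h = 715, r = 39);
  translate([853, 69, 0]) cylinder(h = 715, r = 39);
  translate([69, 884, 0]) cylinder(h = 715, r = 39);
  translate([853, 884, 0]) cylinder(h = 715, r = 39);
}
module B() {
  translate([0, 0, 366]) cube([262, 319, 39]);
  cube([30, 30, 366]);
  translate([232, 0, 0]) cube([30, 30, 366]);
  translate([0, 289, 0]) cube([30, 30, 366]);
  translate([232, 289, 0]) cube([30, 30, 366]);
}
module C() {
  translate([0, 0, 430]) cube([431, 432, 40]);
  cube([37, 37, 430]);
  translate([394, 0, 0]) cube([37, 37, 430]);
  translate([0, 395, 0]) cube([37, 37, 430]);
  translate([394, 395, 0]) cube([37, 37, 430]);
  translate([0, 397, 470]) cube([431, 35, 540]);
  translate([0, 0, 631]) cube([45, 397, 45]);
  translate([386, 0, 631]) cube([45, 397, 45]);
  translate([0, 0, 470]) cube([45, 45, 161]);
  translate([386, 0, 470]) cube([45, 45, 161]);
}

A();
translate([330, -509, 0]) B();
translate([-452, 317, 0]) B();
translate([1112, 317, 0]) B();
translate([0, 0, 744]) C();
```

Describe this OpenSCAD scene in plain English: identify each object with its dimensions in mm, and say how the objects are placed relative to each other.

A is a table: top 922 mm (x) × 953 mm (y), 29 mm thick, upper face at z = 744 mm, on four round legs of 78 mm diameter, each leg's bounding box inset 30 mm from the nearest pair of top edges, running from z = 0 to the bottom of the top.

B is a simple wooden stool: a rectangular seat 262 mm (x) by 319 mm (y), 39 mm thick, top face at z = 405 mm, on four square legs, each 30×30 mm in cross-section. The legs rest on z = 0, each flush with a corner of the seat.

C is a chair. The seat is a 431×432×40 mm slab with its top at z = 470 mm, on four 37×37 mm corner legs (flush with the seat edges, standing on z = 0). A flat backrest 35 mm thick, 540 mm tall, spans the full seat width and rises from the seat top along its +y edge, rear face flush with the rear of the seat. Two armrests of 45×45 mm section run along each side from the seat's front edge to the front of the backrest, top faces 206 mm above the seat top and outer faces flush with the seat's x-edges; a 45×45 mm post under the front of each armrest stands on the seat at the front corner.

Three stools sit around the table at the −y, −x, +x sides. The chair is on top of the table.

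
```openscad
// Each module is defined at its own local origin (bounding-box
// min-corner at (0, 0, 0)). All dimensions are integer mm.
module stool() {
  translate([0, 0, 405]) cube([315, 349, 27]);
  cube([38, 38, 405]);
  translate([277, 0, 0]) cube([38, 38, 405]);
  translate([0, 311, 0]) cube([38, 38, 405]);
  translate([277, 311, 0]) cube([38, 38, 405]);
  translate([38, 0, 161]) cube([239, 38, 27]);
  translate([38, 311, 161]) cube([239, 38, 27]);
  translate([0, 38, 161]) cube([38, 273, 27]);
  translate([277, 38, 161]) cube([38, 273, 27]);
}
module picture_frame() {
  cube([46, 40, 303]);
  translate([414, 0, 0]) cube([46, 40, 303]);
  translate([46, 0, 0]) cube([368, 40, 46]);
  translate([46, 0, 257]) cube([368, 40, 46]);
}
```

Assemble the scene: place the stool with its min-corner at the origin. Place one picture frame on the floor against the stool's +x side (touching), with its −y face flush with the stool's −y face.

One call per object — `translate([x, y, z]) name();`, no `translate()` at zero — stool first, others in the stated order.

stool();
translate([315, 0, 0]) picture_frame();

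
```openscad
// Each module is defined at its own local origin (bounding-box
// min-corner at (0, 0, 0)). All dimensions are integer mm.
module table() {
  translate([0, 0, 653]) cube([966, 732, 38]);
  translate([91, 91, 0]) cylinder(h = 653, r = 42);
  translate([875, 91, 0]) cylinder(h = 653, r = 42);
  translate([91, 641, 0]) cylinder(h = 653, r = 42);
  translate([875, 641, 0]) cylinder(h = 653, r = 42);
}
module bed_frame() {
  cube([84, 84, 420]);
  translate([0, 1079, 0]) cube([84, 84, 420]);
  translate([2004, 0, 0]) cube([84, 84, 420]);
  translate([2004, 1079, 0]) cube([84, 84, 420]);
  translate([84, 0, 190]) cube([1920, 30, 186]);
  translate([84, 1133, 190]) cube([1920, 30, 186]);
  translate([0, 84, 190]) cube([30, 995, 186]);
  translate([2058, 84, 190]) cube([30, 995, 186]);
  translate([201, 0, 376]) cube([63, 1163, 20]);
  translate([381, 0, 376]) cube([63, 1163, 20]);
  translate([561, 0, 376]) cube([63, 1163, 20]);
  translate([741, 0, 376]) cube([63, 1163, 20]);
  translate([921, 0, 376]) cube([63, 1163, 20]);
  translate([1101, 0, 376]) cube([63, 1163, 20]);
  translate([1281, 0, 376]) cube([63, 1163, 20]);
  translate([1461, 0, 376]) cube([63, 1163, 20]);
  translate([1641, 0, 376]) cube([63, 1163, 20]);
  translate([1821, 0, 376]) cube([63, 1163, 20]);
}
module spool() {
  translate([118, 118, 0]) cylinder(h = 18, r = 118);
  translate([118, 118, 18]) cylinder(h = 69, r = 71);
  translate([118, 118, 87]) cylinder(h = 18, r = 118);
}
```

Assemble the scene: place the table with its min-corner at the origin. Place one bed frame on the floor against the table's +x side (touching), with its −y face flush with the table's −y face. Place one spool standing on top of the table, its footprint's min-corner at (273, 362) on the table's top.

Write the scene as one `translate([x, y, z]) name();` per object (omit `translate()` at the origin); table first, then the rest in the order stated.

table();
translate([966, 0, 0]) bed_frame();
translate([273, 362, 691]) spool();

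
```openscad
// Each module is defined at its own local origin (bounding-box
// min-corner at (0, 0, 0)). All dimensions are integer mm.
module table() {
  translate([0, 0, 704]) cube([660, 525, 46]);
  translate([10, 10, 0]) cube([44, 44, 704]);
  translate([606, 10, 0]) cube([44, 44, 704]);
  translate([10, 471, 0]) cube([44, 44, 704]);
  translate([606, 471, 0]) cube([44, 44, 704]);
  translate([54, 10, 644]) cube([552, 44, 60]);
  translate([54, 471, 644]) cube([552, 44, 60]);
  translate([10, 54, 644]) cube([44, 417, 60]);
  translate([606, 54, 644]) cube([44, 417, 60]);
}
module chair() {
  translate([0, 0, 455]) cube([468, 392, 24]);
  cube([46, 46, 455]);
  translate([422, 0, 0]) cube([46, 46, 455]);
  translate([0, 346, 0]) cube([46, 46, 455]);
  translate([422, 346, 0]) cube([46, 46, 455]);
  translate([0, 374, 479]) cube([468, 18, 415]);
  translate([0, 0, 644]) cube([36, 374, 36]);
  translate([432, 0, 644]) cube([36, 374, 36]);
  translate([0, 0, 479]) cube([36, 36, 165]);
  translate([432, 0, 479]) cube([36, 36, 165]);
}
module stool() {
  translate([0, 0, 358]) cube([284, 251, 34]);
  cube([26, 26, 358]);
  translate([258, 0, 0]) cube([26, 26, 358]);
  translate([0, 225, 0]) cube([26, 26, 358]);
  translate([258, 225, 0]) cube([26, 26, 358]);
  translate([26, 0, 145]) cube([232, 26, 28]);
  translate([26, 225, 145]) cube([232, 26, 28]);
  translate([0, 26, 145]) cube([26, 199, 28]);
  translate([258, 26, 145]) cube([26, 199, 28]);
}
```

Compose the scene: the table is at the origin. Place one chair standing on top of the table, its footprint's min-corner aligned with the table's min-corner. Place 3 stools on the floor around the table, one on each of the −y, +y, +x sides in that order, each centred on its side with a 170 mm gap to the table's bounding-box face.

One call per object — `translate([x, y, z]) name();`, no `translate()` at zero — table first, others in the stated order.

table();
translate([0, 0, 750]) chair();
translate([188, -421, 0]) stool();
translate([188, 695, 0]) stool();
translate([830, 137, 0]) stool();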